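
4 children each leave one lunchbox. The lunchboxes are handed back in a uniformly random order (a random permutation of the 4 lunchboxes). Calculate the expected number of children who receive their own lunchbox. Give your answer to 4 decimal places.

1.0000

Let Xᵢ = 1 if person i gets their own lunchbox. For each i, P(Xᵢ=1) = 1/4.
By linearity of expectation, E[X₁+…+X_4] = 4·(1/4) = 1.
≈ 1.0000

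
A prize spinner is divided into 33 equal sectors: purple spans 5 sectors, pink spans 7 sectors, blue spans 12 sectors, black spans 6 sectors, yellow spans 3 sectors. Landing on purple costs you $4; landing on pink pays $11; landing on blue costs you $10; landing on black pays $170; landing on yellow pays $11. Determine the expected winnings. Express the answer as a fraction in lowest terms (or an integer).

$30

E[payout] = (5/33)·(-4) + (7/33)·11 + (12/33)·(-10) + (6/33)·170 + (3/33)·11 = 30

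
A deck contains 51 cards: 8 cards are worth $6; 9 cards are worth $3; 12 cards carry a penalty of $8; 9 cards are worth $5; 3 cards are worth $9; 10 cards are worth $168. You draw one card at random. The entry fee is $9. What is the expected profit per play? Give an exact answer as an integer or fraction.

E[payout] = (8/51)·6 + (9/51)·3 + (12/51)·(-8) + (9/51)·5 + (3/51)·9 + (10/51)·168 = 577/17
Expected profit = 577/17 − 9 = 424/17

424/17 dollars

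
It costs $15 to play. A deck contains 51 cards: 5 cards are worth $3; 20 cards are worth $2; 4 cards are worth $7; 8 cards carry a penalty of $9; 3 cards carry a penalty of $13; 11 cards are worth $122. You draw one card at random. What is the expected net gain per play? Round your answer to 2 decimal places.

E[payout] = (5/51)·3 + (20/51)·2 + (4/51)·7 + (8/51)·(-9) + (3/51)·(-13) + (11/51)·122 = 438/17
Expected profit = 438/17 − 15 = 183/17 ≈ $10.76

$10.76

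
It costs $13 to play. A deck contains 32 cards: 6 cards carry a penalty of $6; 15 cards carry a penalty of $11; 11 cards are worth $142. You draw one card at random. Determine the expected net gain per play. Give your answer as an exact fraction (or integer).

E[payout] = (6/32)·(-6) + (15/32)·(-11) + (11/32)·142 = 1361/32
Expected profit = 1361/32 − 13 = 945/32

945/32 dollars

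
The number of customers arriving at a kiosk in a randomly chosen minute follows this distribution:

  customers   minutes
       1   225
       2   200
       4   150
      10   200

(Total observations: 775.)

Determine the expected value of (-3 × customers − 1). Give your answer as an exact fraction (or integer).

Total = 775, so P(customers=1) = 225/775, etc.
E[-3x-1] = (9/31)·(-4) + (8/31)·(-7) + (6/31)·(-13) + (8/31)·(-31)
     = -418/31

-418/31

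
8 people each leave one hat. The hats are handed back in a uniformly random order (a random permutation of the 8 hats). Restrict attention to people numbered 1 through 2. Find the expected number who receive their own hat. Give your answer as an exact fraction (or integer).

1/4

Let Xᵢ = 1 if person i gets their own hat. For each i, P(Xᵢ=1) = 1/8.
By linearity of expectation, E[X₁+…+X_2] = 2·(1/8) = 1/4.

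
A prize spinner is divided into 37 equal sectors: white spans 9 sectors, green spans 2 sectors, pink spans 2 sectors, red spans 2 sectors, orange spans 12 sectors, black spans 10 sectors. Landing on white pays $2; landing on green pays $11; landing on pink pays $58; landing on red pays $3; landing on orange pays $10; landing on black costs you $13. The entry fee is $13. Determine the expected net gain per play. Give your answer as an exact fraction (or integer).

-329/37 dollars

E[payout] = (9/37)·2 + (2/37)·11 + (2/37)·58 + (2/37)·3 + (12/37)·10 + (10/37)·(-13) = 152/37
Expected profit = 152/37 − 13 = -329/37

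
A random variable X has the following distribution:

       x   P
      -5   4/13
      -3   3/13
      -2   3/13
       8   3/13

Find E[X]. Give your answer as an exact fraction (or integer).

E[X] = (4/13)·(-5) + (3/13)·(-3) + (3/13)·(-2) + (3/13)·8
     = -11/13

-11/13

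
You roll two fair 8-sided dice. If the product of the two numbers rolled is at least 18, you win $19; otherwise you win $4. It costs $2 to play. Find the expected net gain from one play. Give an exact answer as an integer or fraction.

289/32 dollars

E[payout] = (17/32)·4 + (15/32)·19 = 353/32
Expected profit = 353/32 − 2 = 289/32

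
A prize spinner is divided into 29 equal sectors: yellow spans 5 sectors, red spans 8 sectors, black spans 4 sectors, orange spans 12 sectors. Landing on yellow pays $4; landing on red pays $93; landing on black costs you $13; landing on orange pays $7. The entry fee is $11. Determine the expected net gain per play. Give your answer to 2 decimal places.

$16.45

E[payout] = (5/29)·4 + (8/29)·93 + (4/29)·(-13) + (12/29)·7 = 796/29
Expected profit = 796/29 − 11 = 477/29 ≈ $16.45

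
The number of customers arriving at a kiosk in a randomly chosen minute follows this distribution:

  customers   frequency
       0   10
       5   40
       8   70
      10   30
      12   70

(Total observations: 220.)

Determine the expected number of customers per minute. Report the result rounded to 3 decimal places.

Total = 220, so P(customers=0) = 10/220, etc.
E[X] = (1/22)·0 + (2/11)·5 + (7/22)·8 + (3/22)·10 + (7/22)·12
     = 95/11 ≈ 8.636

8.636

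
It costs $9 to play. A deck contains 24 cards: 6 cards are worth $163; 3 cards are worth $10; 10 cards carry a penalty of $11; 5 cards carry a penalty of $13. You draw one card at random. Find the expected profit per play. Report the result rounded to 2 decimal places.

$25.71

E[payout] = (6/24)·163 + (3/24)·10 + (10/24)·(-11) + (5/24)·(-13) = 833/24
Expected profit = 833/24 − 9 = 617/24 ≈ $25.71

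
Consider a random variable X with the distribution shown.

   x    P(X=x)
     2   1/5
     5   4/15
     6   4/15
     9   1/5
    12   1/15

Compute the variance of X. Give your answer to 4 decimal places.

E[X] = (1/5)·2 + (4/15)·5 + (4/15)·6 + (1/5)·9 + (1/15)·12 = 89/15
E[X²] = (1/5)·4 + (4/15)·25 + (4/15)·36 + (1/5)·81 + (1/15)·144 = 643/15
Var(X) = 643/15 − (89/15)² = 1724/225 ≈ 7.6622

7.6622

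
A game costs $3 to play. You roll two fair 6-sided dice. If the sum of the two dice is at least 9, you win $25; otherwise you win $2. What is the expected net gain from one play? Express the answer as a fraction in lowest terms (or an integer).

E[payout] = (13/18)·2 + (5/18)·25 = 151/18
Expected profit = 151/18 − 3 = 97/18

97/18 dollars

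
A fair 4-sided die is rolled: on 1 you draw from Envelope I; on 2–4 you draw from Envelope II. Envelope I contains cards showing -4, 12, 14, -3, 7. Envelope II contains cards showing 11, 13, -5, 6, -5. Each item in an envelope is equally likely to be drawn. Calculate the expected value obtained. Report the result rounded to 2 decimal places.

4.30

E[X | Envelope I] = (-4 + 12 + 14 − 3 + 7)/5 = 26/5
E[X | Envelope II] = (11 + 13 − 5 + 6 − 5)/5 = 4
E[X] = (1/4)·26/5 + (3/4)·4 = 43/10 ≈ 4.30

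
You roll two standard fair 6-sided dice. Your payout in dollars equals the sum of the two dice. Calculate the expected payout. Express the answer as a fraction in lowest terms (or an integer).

Distribution of the sum of the two dice: 2 w.p. 1/36, 3 w.p. 1/18, 4 w.p. 1/12, 5 w.p. 1/9, 6 w.p. 5/36, 7 w.p. 1/6, …
E[payout] = (1/36)·2 + (1/18)·3 + (1/12)·4 + (1/9)·5 + (5/36)·6 + (1/6)·7 + (5/36)·8 + (1/9)·9 + (1/12)·10 + (1/18)·11 + (1/36)·12 = 7

$7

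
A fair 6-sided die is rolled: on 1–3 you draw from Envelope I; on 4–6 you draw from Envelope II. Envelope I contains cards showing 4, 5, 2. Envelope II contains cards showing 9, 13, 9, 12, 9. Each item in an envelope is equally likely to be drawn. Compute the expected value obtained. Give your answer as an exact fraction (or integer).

211/30

E[X | Envelope I] = (4 + 5 + 2)/3 = 11/3
E[X | Envelope II] = (9 + 13 + 9 + 12 + 9)/5 = 52/5
E[X] = (1/2)·11/3 + (1/2)·52/5 = 211/30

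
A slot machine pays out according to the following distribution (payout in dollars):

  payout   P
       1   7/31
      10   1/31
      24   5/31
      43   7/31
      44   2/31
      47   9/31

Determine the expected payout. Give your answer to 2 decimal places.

E[X] = (7/31)·1 + (1/31)·10 + (5/31)·24 + (7/31)·43 + (2/31)·44 + (9/31)·47
     = 949/31 ≈ 30.61

$30.61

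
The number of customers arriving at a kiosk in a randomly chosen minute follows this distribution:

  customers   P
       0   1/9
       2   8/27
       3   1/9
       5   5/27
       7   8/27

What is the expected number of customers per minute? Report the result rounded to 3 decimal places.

E[X] = (1/9)·0 + (8/27)·2 + (1/9)·3 + (5/27)·5 + (8/27)·7
     = 106/27 ≈ 3.926

3.926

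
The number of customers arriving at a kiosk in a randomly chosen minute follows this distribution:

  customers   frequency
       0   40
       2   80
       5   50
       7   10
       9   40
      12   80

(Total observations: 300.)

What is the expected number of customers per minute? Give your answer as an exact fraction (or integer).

Total = 300, so P(customers=0) = 40/300, etc.
E[X] = (2/15)·0 + (4/15)·2 + (1/6)·5 + (1/30)·7 + (2/15)·9 + (4/15)·12
     = 6

6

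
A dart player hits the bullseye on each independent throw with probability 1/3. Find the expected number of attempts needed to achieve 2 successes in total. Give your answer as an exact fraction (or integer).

6

By linearity (sum of 2 independent geometric waits), E[trials] = 2/p = 2/(1/3) = 6.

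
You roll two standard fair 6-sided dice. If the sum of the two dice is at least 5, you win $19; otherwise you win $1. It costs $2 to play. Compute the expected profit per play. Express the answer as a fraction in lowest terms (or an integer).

$14

E[payout] = (1/6)·1 + (5/6)·19 = 16
Expected profit = 16 − 2 = 14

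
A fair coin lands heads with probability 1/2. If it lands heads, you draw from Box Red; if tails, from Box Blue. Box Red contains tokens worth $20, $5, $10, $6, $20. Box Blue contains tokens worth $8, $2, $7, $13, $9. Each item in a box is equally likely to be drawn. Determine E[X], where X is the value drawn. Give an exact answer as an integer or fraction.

E[X | Box Red] = (20 + 5 + 10 + 6 + 20)/5 = 61/5
E[X | Box Blue] = (8 + 2 + 7 + 13 + 9)/5 = 39/5
E[X] = (1/2)·61/5 + (1/2)·39/5 = 10

$10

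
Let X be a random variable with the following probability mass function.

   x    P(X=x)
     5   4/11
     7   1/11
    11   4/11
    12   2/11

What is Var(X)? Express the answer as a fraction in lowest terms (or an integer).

1106/121

E[X] = (4/11)·5 + (1/11)·7 + (4/11)·11 + (2/11)·12 = 95/11
E[X²] = (4/11)·25 + (1/11)·49 + (4/11)·121 + (2/11)·144 = 921/11
Var(X) = 921/11 − (95/11)² = 1106/121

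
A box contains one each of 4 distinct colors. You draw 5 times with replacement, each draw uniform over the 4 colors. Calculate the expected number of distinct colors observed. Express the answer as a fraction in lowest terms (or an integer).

781/256

Let Xⱼ=1 if type j appears at least once. P(Xⱼ=1) = 1 − ((4−1)/4)^5 = 781/1024.
E[#distinct] = 4·781/1024 = 781/256.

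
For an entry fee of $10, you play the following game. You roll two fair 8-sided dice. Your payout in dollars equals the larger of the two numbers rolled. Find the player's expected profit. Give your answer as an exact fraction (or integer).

Distribution of the larger of the two numbers rolled: 1 w.p. 1/64, 2 w.p. 3/64, 3 w.p. 5/64, 4 w.p. 7/64, 5 w.p. 9/64, 6 w.p. 11/64, …
E[payout] = (1/64)·1 + (3/64)·2 + (5/64)·3 + (7/64)·4 + (9/64)·5 + (11/64)·6 + (13/64)·7 + (15/64)·8 = 93/16
Expected profit = 93/16 − 10 = -67/16

-67/16 dollars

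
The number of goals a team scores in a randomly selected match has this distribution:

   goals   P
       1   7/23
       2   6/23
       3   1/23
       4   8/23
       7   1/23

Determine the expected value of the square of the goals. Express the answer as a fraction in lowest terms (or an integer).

E[X²] = (7/23)·1 + (6/23)·4 + (1/23)·9 + (8/23)·16 + (1/23)·49
     = 217/23

217/23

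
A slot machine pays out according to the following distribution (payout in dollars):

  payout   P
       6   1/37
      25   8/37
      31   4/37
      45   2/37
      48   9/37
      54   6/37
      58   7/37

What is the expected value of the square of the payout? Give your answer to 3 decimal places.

2019.189

E[X²] = (1/37)·36 + (8/37)·625 + (4/37)·961 + (2/37)·2025 + (9/37)·2304 + (6/37)·2916 + (7/37)·3364
     = 74710/37 ≈ 2019.189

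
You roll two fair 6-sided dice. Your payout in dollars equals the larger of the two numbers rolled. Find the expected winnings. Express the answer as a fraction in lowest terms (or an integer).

161/36 dollars

Distribution of the larger of the two numbers rolled: 1 w.p. 1/36, 2 w.p. 1/12, 3 w.p. 5/36, 4 w.p. 7/36, 5 w.p. 1/4, 6 w.p. 11/36
E[payout] = (1/36)·1 + (1/12)·2 + (5/36)·3 + (7/36)·4 + (1/4)·5 + (11/36)·6 = 161/36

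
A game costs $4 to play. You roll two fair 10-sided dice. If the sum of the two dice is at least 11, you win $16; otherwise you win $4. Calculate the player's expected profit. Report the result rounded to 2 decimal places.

$6.60

E[payout] = (9/20)·4 + (11/20)·16 = 53/5
Expected profit = 53/5 − 4 = 33/5 ≈ $6.60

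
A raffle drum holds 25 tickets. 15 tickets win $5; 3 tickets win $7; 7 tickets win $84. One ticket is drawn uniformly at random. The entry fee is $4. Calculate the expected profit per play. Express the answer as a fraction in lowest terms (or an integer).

E[payout] = (15/25)·5 + (3/25)·7 + (7/25)·84 = 684/25
Expected profit = 684/25 − 4 = 584/25

584/25 dollars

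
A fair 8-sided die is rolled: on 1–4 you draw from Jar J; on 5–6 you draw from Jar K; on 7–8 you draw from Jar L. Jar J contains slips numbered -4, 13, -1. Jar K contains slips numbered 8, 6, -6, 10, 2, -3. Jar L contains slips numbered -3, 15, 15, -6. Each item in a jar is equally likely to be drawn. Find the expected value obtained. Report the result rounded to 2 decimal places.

E[X | Jar J] = (-4 + 13 − 1)/3 = 8/3
E[X | Jar K] = (8 + 6 − 6 + 10 + 2 − 3)/6 = 17/6
E[X | Jar L] = (-3 + 15 + 15 − 6)/4 = 21/4
E[X] = (1/2)·8/3 + (1/4)·17/6 + (1/4)·21/4 = 161/48 ≈ 3.35

3.35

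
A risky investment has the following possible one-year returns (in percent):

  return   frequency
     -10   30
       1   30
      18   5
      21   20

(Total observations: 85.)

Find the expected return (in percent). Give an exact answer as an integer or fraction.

Total = 85, so P(return=-10) = 30/85, etc.
E[X] = (6/17)·(-10) + (6/17)·1 + (1/17)·18 + (4/17)·21
     = 48/17

48/17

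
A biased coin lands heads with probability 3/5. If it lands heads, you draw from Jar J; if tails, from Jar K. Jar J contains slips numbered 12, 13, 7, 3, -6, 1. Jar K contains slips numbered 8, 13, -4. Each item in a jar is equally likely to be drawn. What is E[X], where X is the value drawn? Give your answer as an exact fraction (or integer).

E[X | Jar J] = (12 + 13 + 7 + 3 − 6 + 1)/6 = 5
E[X | Jar K] = (8 + 13 − 4)/3 = 17/3
E[X] = (3/5)·5 + (2/5)·17/3 = 79/15

79/15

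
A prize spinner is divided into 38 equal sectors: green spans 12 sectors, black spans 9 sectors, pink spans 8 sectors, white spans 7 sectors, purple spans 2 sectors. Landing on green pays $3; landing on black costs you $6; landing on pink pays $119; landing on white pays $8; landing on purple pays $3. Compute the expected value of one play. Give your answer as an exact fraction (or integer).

498/19 dollars

E[payout] = (12/38)·3 + (9/38)·(-6) + (8/38)·119 + (7/38)·8 + (2/38)·3 = 498/19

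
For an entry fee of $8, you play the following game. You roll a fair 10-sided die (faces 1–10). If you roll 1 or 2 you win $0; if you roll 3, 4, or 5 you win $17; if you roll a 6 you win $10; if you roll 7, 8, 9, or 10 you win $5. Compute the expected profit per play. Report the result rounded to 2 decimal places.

$0.10

E[payout] = (1/5)·0 + (2/5)·5 + (1/10)·10 + (3/10)·17 = 81/10
Expected profit = 81/10 − 8 = 1/10 ≈ $0.10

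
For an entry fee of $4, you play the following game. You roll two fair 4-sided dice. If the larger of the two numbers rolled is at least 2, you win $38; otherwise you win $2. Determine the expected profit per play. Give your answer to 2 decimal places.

E[payout] = (1/16)·2 + (15/16)·38 = 143/4
Expected profit = 143/4 − 4 = 127/4 ≈ $31.75

$31.75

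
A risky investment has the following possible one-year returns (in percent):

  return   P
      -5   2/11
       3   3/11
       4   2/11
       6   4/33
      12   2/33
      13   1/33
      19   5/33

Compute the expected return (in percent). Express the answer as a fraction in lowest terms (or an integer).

59/11

E[X] = (2/11)·(-5) + (3/11)·3 + (2/11)·4 + (4/33)·6 + (2/33)·12 + (1/33)·13 + (5/33)·19
     = 59/11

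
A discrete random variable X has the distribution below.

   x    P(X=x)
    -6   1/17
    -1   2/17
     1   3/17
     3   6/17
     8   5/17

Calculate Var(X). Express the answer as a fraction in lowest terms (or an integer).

E[X] = (1/17)·(-6) + (2/17)·(-1) + (3/17)·1 + (6/17)·3 + (5/17)·8 = 53/17
E[X²] = (1/17)·36 + (2/17)·1 + (3/17)·1 + (6/17)·9 + (5/17)·64 = 415/17
Var(X) = 415/17 − (53/17)² = 4246/289

4246/289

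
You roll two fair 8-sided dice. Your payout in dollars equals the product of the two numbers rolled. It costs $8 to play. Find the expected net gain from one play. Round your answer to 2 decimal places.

Distribution of the product of the two numbers rolled: 1 w.p. 1/64, 2 w.p. 1/32, 3 w.p. 1/32, 4 w.p. 3/64, 5 w.p. 1/32, 6 w.p. 1/16, …
E[payout] = (1/64)·1 + (1/32)·2 + (1/32)·3 + (3/64)·4 + (1/32)·5 + (1/16)·6 + (1/32)·7 + (1/16)·8 + (1/64)·9 + (1/32)·10 + (1/16)·12 + (1/32)·14 + (1/32)·15 + (3/64)·16 + (1/32)·18 + (1/32)·20 + (1/32)·21 + (1/16)·24 + (1/64)·25 + (1/32)·28 + (1/32)·30 + (1/32)·32 + (1/32)·35 + (1/64)·36 + (1/32)·40 + (1/32)·42 + (1/32)·48 + (1/64)·49 + (1/32)·56 + (1/64)·64 = 81/4
Expected profit = 81/4 − 8 = 49/4 ≈ $12.25

$12.25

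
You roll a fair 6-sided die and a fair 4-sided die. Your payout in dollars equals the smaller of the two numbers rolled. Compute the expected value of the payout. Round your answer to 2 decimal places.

Distribution of the smaller of the two numbers rolled: 1 w.p. 3/8, 2 w.p. 7/24, 3 w.p. 5/24, 4 w.p. 1/8
E[payout] = (3/8)·1 + (7/24)·2 + (5/24)·3 + (1/8)·4 = 25/12
≈ $2.08

$2.08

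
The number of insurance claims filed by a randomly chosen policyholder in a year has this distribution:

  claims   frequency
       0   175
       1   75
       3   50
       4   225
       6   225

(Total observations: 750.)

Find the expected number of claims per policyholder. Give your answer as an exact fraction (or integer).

33/10

Total = 750, so P(claims=0) = 175/750, etc.
E[X] = (7/30)·0 + (1/10)·1 + (1/15)·3 + (3/10)·4 + (3/10)·6
     = 33/10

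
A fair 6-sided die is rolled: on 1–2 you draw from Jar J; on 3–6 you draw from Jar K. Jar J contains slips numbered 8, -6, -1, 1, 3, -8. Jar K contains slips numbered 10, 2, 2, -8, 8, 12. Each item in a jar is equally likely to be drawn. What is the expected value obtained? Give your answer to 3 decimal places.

2.722

E[X | Jar J] = (8 − 6 − 1 + 1 + 3 − 8)/6 = -1/2
E[X | Jar K] = (10 + 2 + 2 − 8 + 8 + 12)/6 = 13/3
E[X] = (1/3)·(-1/2) + (2/3)·13/3 = 49/18 ≈ 2.722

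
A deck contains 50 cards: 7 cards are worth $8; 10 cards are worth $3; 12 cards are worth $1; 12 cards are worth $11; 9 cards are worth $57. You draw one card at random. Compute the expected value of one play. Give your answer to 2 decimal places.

$14.86

E[payout] = (7/50)·8 + (10/50)·3 + (12/50)·1 + (12/50)·11 + (9/50)·57 = 743/50
≈ $14.86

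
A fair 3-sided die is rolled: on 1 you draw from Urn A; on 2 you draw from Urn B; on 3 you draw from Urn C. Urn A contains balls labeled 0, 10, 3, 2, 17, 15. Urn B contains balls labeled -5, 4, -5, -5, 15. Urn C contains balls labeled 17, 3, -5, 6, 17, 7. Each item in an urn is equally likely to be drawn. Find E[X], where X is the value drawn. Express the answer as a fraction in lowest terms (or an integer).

242/45

E[X | Urn A] = (0 + 10 + 3 + 2 + 17 + 15)/6 = 47/6
E[X | Urn B] = (-5 + 4 − 5 − 5 + 15)/5 = 4/5
E[X | Urn C] = (17 + 3 − 5 + 6 + 17 + 7)/6 = 15/2
E[X] = (1/3)·47/6 + (1/3)·4/5 + (1/3)·15/2 = 242/45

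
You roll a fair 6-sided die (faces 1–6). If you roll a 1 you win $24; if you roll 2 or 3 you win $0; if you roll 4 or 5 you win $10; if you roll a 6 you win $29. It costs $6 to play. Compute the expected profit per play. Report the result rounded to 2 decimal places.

E[payout] = (1/3)·0 + (1/3)·10 + (1/6)·24 + (1/6)·29 = 73/6
Expected profit = 73/6 − 6 = 37/6 ≈ $6.17

$6.17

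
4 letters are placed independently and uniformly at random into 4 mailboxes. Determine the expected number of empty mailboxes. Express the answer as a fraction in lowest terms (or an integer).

81/64

Let Xⱼ=1 if mailbox j is empty. P(Xⱼ=1) = ((4-1)/4)^4 = 81/256.
By linearity, E[#empty] = 4·81/256 = 81/64.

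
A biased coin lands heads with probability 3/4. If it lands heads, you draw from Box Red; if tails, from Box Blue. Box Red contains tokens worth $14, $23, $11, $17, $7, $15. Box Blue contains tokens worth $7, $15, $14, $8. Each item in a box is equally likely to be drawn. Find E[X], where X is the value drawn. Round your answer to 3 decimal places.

E[X | Box Red] = (14 + 23 + 11 + 17 + 7 + 15)/6 = 29/2
E[X | Box Blue] = (7 + 15 + 14 + 8)/4 = 11
E[X] = (3/4)·29/2 + (1/4)·11 = 109/8 ≈ 13.625

$13.625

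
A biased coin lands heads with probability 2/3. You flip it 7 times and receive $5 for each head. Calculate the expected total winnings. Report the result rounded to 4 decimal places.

$23.3333

E[#heads] = 7·2/3 = 14/3 (linearity over flips).
E[winnings] = 5·14/3 = 70/3.
≈ 23.3333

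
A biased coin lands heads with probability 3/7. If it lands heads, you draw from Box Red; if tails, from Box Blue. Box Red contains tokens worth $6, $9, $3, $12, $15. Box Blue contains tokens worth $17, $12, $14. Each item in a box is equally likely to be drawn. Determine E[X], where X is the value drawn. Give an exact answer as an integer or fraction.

253/21 dollars

E[X | Box Red] = (6 + 9 + 3 + 12 + 15)/5 = 9
E[X | Box Blue] = (17 + 12 + 14)/3 = 43/3
E[X] = (3/7)·9 + (4/7)·43/3 = 253/21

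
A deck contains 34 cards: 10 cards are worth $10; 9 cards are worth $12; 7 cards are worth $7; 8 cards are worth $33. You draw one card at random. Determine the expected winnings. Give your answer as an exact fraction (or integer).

E[payout] = (10/34)·10 + (9/34)·12 + (7/34)·7 + (8/34)·33 = 521/34

521/34 dollars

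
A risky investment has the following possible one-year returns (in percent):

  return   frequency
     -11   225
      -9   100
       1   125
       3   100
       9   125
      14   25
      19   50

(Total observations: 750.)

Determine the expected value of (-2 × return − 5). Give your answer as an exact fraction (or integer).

-18/5

Total = 750, so P(return=-11) = 225/750, etc.
E[-2x-5] = (3/10)·17 + (2/15)·13 + (1/6)·(-7) + (2/15)·(-11) + (1/6)·(-23) + (1/30)·(-33) + (1/15)·(-43)
     = -18/5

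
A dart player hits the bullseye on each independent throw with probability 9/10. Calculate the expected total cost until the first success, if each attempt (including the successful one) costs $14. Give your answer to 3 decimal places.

$15.556

E[#attempts] = 1/p = 10/9; E[cost] = 14·10/9 = 140/9.
≈ 15.556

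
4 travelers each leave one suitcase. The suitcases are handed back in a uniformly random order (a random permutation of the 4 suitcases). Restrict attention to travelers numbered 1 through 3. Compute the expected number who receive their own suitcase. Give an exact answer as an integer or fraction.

3/4

Let Xᵢ = 1 if person i gets their own suitcase. For each i, P(Xᵢ=1) = 1/4.
By linearity of expectation, E[X₁+…+X_3] = 3·(1/4) = 3/4.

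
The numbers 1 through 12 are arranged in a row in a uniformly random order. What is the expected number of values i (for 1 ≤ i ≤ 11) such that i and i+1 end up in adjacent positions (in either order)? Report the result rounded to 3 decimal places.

1.833

For each i ∈ {1,…,11}, let Xᵢ = 1 if i and i+1 are adjacent. P(Xᵢ=1) = 2·(12−1)!/12! = 2/12.
By linearity, E[ΣXᵢ] = (11)·(2/12) = 11/6.
≈ 1.833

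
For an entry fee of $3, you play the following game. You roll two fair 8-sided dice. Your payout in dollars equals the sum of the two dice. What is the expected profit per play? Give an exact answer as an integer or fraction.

Distribution of the sum of the two dice: 2 w.p. 1/64, 3 w.p. 1/32, 4 w.p. 3/64, 5 w.p. 1/16, 6 w.p. 5/64, 7 w.p. 3/32, …
E[payout] = (1/64)·2 + (1/32)·3 + (3/64)·4 + (1/16)·5 + (5/64)·6 + (3/32)·7 + (7/64)·8 + (1/8)·9 + (7/64)·10 + (3/32)·11 + (5/64)·12 + (1/16)·13 + (3/64)·14 + (1/32)·15 + (1/64)·16 = 9
Expected profit = 9 − 3 = 6

$6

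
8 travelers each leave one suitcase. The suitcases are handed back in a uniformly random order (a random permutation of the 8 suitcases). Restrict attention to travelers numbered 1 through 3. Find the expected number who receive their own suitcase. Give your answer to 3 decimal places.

0.375

Let Xᵢ = 1 if person i gets their own suitcase. For each i, P(Xᵢ=1) = 1/8.
By linearity of expectation, E[X₁+…+X_3] = 3·(1/8) = 3/8.
≈ 0.375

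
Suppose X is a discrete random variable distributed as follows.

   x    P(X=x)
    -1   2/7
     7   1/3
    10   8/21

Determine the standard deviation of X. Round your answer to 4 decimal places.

E[X] = 41/7, E[X²] = 383/7
Var(X) = E[X²] − (E[X])² = 383/7 − 1681/49 = 1000/49
SD(X) = √(1000/49) ≈ 4.5175

4.5175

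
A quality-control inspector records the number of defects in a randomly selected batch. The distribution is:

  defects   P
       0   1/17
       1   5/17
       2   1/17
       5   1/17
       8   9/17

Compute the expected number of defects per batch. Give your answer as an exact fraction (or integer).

84/17

E[X] = (1/17)·0 + (5/17)·1 + (1/17)·2 + (1/17)·5 + (9/17)·8
     = 84/17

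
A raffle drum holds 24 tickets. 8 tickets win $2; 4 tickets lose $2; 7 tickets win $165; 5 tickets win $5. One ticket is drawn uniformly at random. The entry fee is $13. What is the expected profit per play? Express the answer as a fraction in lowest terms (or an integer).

73/2 dollars

E[payout] = (8/24)·2 + (4/24)·(-2) + (7/24)·165 + (5/24)·5 = 99/2
Expected profit = 99/2 − 13 = 73/2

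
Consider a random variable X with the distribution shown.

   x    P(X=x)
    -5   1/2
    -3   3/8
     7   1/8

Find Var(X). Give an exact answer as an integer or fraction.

231/16

E[X] = (1/2)·(-5) + (3/8)·(-3) + (1/8)·7 = -11/4
E[X²] = (1/2)·25 + (3/8)·9 + (1/8)·49 = 22
Var(X) = 22 − (-11/4)² = 231/16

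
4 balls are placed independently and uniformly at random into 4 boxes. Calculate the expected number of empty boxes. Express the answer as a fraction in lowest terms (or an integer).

Let Xⱼ=1 if box j is empty. P(Xⱼ=1) = ((4-1)/4)^4 = 81/256.
By linearity, E[#empty] = 4·81/256 = 81/64.

81/64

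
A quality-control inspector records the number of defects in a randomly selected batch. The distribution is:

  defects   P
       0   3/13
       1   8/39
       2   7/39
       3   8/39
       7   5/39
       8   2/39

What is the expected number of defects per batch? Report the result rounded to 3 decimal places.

2.487

E[X] = (3/13)·0 + (8/39)·1 + (7/39)·2 + (8/39)·3 + (5/39)·7 + (2/39)·8
     = 97/39 ≈ 2.487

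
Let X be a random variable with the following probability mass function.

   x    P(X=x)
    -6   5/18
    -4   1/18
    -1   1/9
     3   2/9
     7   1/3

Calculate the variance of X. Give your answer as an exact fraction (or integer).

E[X] = (5/18)·(-6) + (1/18)·(-4) + (1/9)·(-1) + (2/9)·3 + (1/3)·7 = 1
E[X²] = (5/18)·36 + (1/18)·16 + (1/9)·1 + (2/9)·9 + (1/3)·49 = 88/3
Var(X) = 88/3 − (1)² = 85/3

85/3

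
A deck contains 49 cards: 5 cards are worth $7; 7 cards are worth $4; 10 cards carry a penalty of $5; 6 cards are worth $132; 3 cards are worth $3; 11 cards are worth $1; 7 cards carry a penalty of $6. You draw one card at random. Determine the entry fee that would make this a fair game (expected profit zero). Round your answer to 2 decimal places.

$15.98

E[payout] = (5/49)·7 + (7/49)·4 + (10/49)·(-5) + (6/49)·132 + (3/49)·3 + (11/49)·1 + (7/49)·(-6) = 783/49
Fair fee = E[payout] = 783/49 ≈ $15.98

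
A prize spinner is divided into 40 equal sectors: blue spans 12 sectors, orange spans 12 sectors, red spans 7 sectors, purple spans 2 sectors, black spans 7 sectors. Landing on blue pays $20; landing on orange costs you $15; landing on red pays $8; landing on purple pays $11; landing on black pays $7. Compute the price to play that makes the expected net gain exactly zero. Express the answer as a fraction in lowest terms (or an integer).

187/40 dollars

E[payout] = (12/40)·20 + (12/40)·(-15) + (7/40)·8 + (2/40)·11 + (7/40)·7 = 187/40
Fair fee = E[payout] = 187/40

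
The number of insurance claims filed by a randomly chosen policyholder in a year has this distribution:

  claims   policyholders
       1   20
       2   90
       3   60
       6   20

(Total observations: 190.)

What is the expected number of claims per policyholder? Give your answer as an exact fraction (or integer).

Total = 190, so P(claims=1) = 20/190, etc.
E[X] = (2/19)·1 + (9/19)·2 + (6/19)·3 + (2/19)·6
     = 50/19

50/19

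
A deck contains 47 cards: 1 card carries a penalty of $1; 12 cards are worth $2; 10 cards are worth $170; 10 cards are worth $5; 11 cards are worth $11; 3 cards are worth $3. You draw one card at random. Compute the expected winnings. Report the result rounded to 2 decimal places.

E[payout] = (1/47)·(-1) + (12/47)·2 + (10/47)·170 + (10/47)·5 + (11/47)·11 + (3/47)·3 = 1903/47
≈ $40.49

$40.49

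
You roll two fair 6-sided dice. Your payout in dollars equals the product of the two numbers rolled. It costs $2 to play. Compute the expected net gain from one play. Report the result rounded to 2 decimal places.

$10.25

Distribution of the product of the two numbers rolled: 1 w.p. 1/36, 2 w.p. 1/18, 3 w.p. 1/18, 4 w.p. 1/12, 5 w.p. 1/18, 6 w.p. 1/9, …
E[payout] = (1/36)·1 + (1/18)·2 + (1/18)·3 + (1/12)·4 + (1/18)·5 + (1/9)·6 + (1/18)·8 + (1/36)·9 + (1/18)·10 + (1/9)·12 + (1/18)·15 + (1/36)·16 + (1/18)·18 + (1/18)·20 + (1/18)·24 + (1/36)·25 + (1/18)·30 + (1/36)·36 = 49/4
Expected profit = 49/4 − 2 = 41/4 ≈ $10.25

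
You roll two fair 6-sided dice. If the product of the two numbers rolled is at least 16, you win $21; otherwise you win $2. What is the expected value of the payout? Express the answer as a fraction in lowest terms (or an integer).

281/36 dollars

E[payout] = (25/36)·2 + (11/36)·21 = 281/36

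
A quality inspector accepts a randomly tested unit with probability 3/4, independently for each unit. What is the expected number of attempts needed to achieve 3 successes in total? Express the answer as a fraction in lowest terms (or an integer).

4

By linearity (sum of 3 independent geometric waits), E[trials] = 3/p = 3/(3/4) = 4.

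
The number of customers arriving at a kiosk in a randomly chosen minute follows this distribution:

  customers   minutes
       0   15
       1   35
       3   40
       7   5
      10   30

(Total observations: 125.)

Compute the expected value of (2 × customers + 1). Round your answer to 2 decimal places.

Total = 125, so P(customers=0) = 15/125, etc.
E[2x+1] = (3/25)·1 + (7/25)·3 + (8/25)·7 + (1/25)·15 + (6/25)·21
     = 221/25 ≈ 8.84

8.84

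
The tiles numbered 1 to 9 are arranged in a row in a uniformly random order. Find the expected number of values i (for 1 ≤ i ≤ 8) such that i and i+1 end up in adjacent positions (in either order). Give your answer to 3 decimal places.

For each i ∈ {1,…,8}, let Xᵢ = 1 if i and i+1 are adjacent. P(Xᵢ=1) = 2·(9−1)!/9! = 2/9.
By linearity, E[ΣXᵢ] = (8)·(2/9) = 16/9.
≈ 1.778

1.778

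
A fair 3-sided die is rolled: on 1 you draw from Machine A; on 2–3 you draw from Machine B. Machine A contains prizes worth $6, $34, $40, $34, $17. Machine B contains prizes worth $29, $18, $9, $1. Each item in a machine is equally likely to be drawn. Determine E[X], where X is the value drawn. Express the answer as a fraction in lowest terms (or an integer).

547/30 dollars

E[X | Machine A] = (6 + 34 + 40 + 34 + 17)/5 = 131/5
E[X | Machine B] = (29 + 18 + 9 + 1)/4 = 57/4
E[X] = (1/3)·131/5 + (2/3)·57/4 = 547/30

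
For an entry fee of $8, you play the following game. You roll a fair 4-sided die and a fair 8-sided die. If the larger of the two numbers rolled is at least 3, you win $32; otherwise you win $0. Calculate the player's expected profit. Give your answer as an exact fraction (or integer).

E[payout] = (1/8)·0 + (7/8)·32 = 28
Expected profit = 28 − 8 = 20

$20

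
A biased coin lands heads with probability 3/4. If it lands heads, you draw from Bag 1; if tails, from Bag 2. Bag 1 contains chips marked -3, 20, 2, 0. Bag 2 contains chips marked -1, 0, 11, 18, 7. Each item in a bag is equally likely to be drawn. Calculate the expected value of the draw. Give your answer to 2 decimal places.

5.31

E[X | Bag 1] = (-3 + 20 + 2 + 0)/4 = 19/4
E[X | Bag 2] = (-1 + 0 + 11 + 18 + 7)/5 = 7
E[X] = (3/4)·19/4 + (1/4)·7 = 85/16 ≈ 5.31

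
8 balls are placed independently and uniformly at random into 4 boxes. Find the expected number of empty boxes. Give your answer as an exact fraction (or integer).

Let Xⱼ=1 if box j is empty. P(Xⱼ=1) = ((4-1)/4)^8 = 6561/65536.
By linearity, E[#empty] = 4·6561/65536 = 6561/16384.

6561/16384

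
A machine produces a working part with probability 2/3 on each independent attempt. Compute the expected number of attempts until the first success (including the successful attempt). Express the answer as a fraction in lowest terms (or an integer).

3/2

For a geometric distribution, E[trials] = 1/p = 1/(2/3) = 3/2.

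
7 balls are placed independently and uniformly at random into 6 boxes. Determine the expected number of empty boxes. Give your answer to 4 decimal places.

Let Xⱼ=1 if box j is empty. P(Xⱼ=1) = ((6-1)/6)^7 = 78125/279936.
By linearity, E[#empty] = 6·78125/279936 = 78125/46656.
≈ 1.6745

1.6745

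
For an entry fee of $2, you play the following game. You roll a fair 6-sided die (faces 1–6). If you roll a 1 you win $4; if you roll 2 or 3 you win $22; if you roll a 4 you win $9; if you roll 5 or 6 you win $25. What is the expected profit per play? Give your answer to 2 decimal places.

E[payout] = (1/6)·4 + (1/6)·9 + (1/3)·22 + (1/3)·25 = 107/6
Expected profit = 107/6 − 2 = 95/6 ≈ $15.83

$15.83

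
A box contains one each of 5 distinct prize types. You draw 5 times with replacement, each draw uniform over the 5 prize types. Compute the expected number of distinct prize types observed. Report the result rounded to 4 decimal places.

3.3616

Let Xⱼ=1 if type j appears at least once. P(Xⱼ=1) = 1 − ((5−1)/5)^5 = 2101/3125.
E[#distinct] = 5·2101/3125 = 2101/625.
≈ 3.3616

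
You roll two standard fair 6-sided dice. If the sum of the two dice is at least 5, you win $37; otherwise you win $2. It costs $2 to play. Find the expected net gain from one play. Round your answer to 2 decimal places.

$29.17

E[payout] = (1/6)·2 + (5/6)·37 = 187/6
Expected profit = 187/6 − 2 = 175/6 ≈ $29.17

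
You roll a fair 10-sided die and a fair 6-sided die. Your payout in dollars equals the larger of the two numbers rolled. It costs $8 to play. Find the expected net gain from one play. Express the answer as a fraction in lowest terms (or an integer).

-23/12 dollars

Distribution of the larger of the two numbers rolled: 1 w.p. 1/60, 2 w.p. 1/20, 3 w.p. 1/12, 4 w.p. 7/60, 5 w.p. 3/20, 6 w.p. 11/60, …
E[payout] = (1/60)·1 + (1/20)·2 + (1/12)·3 + (7/60)·4 + (3/20)·5 + (11/60)·6 + (1/10)·7 + (1/10)·8 + (1/10)·9 + (1/10)·10 = 73/12
Expected profit = 73/12 − 8 = -23/12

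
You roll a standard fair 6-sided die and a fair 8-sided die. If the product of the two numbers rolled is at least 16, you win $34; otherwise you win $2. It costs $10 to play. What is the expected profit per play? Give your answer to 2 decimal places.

E[payout] = (7/12)·2 + (5/12)·34 = 46/3
Expected profit = 46/3 − 10 = 16/3 ≈ $5.33

$5.33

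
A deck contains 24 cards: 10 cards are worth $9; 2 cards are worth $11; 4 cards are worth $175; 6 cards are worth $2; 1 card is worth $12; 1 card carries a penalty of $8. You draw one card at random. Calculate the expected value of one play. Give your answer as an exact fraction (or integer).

69/2 dollars

E[payout] = (10/24)·9 + (2/24)·11 + (4/24)·175 + (6/24)·2 + (1/24)·12 + (1/24)·(-8) = 69/2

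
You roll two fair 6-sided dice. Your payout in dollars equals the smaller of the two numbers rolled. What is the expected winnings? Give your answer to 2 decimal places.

Distribution of the smaller of the two numbers rolled: 1 w.p. 11/36, 2 w.p. 1/4, 3 w.p. 7/36, 4 w.p. 5/36, 5 w.p. 1/12, 6 w.p. 1/36
E[payout] = (11/36)·1 + (1/4)·2 + (7/36)·3 + (5/36)·4 + (1/12)·5 + (1/36)·6 = 91/36
≈ $2.53

$2.53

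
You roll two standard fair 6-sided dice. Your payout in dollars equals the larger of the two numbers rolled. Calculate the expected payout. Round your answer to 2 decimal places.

$4.47

Distribution of the larger of the two numbers rolled: 1 w.p. 1/36, 2 w.p. 1/12, 3 w.p. 5/36, 4 w.p. 7/36, 5 w.p. 1/4, 6 w.p. 11/36
E[payout] = (1/36)·1 + (1/12)·2 + (5/36)·3 + (7/36)·4 + (1/4)·5 + (11/36)·6 = 161/36
≈ $4.47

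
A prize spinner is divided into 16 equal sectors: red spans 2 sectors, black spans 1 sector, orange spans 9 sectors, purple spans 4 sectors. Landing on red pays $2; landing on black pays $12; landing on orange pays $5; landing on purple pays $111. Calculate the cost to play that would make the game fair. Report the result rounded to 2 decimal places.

E[payout] = (2/16)·2 + (1/16)·12 + (9/16)·5 + (4/16)·111 = 505/16
Fair fee = E[payout] = 505/16 ≈ $31.56

$31.56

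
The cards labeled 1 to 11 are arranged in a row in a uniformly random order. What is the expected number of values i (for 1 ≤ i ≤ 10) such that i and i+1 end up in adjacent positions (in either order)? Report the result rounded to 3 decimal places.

For each i ∈ {1,…,10}, let Xᵢ = 1 if i and i+1 are adjacent. P(Xᵢ=1) = 2·(11−1)!/11! = 2/11.
By linearity, E[ΣXᵢ] = (10)·(2/11) = 20/11.
≈ 1.818

1.818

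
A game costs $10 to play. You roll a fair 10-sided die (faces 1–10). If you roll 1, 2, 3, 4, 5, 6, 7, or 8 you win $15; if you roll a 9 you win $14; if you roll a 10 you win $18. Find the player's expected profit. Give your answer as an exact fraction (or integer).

26/5 dollars

E[payout] = (1/10)·14 + (4/5)·15 + (1/10)·18 = 76/5
Expected profit = 76/5 − 10 = 26/5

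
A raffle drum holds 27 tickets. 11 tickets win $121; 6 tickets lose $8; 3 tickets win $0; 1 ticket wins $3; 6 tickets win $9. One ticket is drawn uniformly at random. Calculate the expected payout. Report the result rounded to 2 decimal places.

E[payout] = (11/27)·121 + (6/27)·(-8) + (3/27)·0 + (1/27)·3 + (6/27)·9 = 1340/27
≈ $49.63

$49.63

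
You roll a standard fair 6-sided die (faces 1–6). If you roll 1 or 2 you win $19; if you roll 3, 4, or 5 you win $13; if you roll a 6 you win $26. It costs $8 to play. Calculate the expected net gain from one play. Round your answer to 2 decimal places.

E[payout] = (1/2)·13 + (1/3)·19 + (1/6)·26 = 103/6
Expected profit = 103/6 − 8 = 55/6 ≈ $9.17

$9.17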